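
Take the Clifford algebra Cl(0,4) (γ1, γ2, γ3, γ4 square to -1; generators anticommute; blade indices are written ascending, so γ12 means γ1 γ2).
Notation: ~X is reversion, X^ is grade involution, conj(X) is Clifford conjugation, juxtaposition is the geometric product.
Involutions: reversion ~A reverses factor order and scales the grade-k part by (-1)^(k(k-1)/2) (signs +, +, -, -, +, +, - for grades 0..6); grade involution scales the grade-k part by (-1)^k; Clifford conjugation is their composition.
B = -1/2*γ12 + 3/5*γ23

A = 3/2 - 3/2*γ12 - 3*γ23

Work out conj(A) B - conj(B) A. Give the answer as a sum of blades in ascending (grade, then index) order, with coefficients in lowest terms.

first term: -21/20 - 3/4*γ12 - 12/5*γ13 + 9/10*γ23
second term: -21/20 + 3/4*γ12 + 12/5*γ13 - 9/10*γ23
Answer: -3/2*γ12 - 24/5*γ13 + 9/5*γ23


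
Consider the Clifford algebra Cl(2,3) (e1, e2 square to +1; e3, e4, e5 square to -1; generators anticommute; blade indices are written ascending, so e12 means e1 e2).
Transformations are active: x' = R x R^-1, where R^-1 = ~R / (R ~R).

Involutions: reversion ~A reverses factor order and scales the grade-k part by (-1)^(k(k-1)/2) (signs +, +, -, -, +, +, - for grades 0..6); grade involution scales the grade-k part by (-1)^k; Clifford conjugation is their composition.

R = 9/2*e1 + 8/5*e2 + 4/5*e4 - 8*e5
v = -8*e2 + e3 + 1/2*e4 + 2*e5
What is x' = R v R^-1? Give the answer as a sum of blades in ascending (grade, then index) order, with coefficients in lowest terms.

~R = 9/2*e1 + 8/5*e2 + 4/5*e4 - 8*e5, and R ~R = -4183/100, so R^-1 = ~R / (-4183/100).
R v = 14/5 - 36*e12 + 9/2*e13 + 9/4*e14 + 9*e15 + 8/5*e23 + 36/5*e24 - 304/5*e25 - 4/5*e34 + 8*e35 + 28/5*e45
Answer: -2520/4183*e1 + 32568/4183*e2 - e3 - 5079/8366*e4 - 3886/4183*e5


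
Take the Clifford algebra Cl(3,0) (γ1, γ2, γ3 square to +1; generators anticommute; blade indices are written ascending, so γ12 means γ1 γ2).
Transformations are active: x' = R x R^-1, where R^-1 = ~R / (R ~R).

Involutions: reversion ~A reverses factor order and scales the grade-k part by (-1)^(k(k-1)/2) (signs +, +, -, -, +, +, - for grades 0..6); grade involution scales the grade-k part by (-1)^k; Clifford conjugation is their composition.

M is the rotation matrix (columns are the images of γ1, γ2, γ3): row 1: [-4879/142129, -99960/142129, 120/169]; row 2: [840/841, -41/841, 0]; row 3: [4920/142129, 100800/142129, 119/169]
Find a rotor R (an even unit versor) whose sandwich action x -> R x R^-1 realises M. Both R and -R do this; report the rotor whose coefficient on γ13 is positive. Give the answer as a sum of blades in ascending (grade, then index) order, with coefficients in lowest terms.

Method: write R = a + b12*γ12 + b13*γ13 + b23*γ23 with a^2 + b12^2 + b13^2 + b23^2 = 1 (so R^-1 = ~R). Expanding the columns R e_j ~R gives tr M = 4a^2 - 1 and, from the antisymmetric part, M21 - M12 = -4a*b12, M13 - M31 = 4a*b13, M32 - M23 = -4a*b23.
Here tr M = 88271/142129, so a^2 = (1 + tr M)/4 = 57600/142129 and a = ±240/377. Taking a = 240/377: M21 - M12 = 241920/142129, M13 - M31 = 96000/142129, M32 - M23 = 100800/142129, giving b12 = -252/377, b13 = 100/377, b23 = -105/377, i.e. R = 240/377 - 252/377*γ12 + 100/377*γ13 - 105/377*γ23.
Its γ13 coefficient is already positive.
Answer: 240/377 - 252/377*γ12 + 100/377*γ13 - 105/377*γ23. Key observation: the double cover Spin(3) -> SO(3) sends R and -R to the same matrix (trace 88271/142129 here), so the stated sign of the γ13 coefficient is what selects one sheet.


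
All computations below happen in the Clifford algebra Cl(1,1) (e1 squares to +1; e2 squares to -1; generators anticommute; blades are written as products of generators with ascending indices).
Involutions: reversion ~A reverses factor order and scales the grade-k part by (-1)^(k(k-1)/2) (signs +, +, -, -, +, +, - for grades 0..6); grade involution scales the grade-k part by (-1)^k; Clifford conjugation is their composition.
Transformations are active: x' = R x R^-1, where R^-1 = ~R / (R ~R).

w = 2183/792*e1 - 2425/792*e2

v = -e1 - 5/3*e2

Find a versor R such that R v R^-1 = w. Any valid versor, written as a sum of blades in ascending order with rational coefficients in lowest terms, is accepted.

Here q(v) = q(w) = -16/9; the classical choice R = v + w = 1391/792*e1 - 3745/792*e2 then realises v -> w under the sandwich.
Answer: 1391/792*e1 - 3745/792*e2


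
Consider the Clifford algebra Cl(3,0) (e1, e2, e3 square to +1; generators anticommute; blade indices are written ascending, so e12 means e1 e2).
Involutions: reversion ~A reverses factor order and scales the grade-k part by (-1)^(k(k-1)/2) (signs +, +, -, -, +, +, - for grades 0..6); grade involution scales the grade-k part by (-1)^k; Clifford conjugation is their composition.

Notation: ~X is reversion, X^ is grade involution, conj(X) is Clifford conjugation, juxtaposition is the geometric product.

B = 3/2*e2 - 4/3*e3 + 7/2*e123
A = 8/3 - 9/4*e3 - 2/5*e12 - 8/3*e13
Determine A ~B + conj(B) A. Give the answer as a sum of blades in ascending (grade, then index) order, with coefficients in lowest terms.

first term: 3 + 133/45*e1 + 40/3*e2 - 223/45*e3 + 63/8*e12 + 27/8*e23 - 24/5*e123
second term: -3 + 133/45*e1 - 40/3*e2 + 223/45*e3 - 63/8*e12 + 27/8*e23 + 24/5*e123
Answer: 266/45*e1 + 27/4*e23


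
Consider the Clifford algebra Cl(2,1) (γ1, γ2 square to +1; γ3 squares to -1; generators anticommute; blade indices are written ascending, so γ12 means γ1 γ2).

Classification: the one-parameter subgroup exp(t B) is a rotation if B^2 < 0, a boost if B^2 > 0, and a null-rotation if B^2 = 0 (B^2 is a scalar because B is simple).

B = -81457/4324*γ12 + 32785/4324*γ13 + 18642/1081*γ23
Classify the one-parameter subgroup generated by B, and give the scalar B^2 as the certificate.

B^2 term by term: the squares give (-81457/4324)^2*(γ12)^2 + (32785/4324)^2*(γ13)^2 + (18642/1081)^2*(γ23)^2 = 6635242849/18696976*(-1) + 1074856225/18696976*(+1) + 347524164/1168561*(+1) = 0 (each basis 2-blade squares to minus the product of its generators' squares); cross terms between blades sharing an index anticommute and cancel. So B^2 = 0.
Answer: null-rotation, certificate B^2 = 0. No conjugation can change B^2 = 0; the sign gives the class.


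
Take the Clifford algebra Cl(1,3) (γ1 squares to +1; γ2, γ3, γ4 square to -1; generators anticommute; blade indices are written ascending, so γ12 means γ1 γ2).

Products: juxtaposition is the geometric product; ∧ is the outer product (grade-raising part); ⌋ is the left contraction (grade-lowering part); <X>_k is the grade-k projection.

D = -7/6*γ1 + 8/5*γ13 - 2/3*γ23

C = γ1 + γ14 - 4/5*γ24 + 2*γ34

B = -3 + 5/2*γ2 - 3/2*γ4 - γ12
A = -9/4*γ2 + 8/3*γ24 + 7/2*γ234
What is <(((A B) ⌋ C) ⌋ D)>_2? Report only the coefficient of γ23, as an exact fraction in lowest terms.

step 1: 45/8 + 9/4*γ1 + 43/4*γ2 + 20/3*γ4 - 8/3*γ14 + 21/4*γ23 - 37/8*γ24 - 35/4*γ34 - 7/2*γ134 - 21/2*γ234
step 2: 803/60 + 295/24*γ1 - 16/3*γ2 + 40/3*γ3 + 217/20*γ4 + 45/8*γ14 - 9/2*γ24 + 45/4*γ34
step 3: -2065/144 + 2059/360*γ1 - 80/9*γ2 + 145/9*γ3 + 1606/75*γ13 - 803/90*γ23
step 4: 1606/75*γ13 - 803/90*γ23
Answer: -803/90


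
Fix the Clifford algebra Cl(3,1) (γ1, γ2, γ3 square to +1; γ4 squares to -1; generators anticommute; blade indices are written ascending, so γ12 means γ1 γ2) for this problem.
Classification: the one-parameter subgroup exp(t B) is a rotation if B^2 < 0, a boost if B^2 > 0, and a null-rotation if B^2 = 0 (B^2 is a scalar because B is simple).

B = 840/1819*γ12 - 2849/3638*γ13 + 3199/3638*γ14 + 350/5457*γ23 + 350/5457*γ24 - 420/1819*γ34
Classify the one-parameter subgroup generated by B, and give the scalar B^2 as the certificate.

B^2 term by term: the squares give (840/1819)^2*(γ12)^2 + (-2849/3638)^2*(γ13)^2 + (3199/3638)^2*(γ14)^2 + (350/5457)^2*(γ23)^2 + (350/5457)^2*(γ24)^2 + (-420/1819)^2*(γ34)^2 = 705600/3308761*(-1) + 8116801/13235044*(-1) + 10233601/13235044*(+1) + 122500/29778849*(-1) + 122500/29778849*(+1) + 176400/3308761*(+1) = 0 (each basis 2-blade squares to minus the product of its generators' squares); cross terms between blades sharing an index anticommute and cancel; the commuting (index-disjoint) pairs give grade-4 terms 2*c*c'*(blade product), which cancel blade by blade — γ1234: -705600/3308761 + 997150/9926283 + 1119650/9926283 = 0 — confirming B is simple. So B^2 = 0.
Answer: null-rotation, certificate B^2 = 0. The invariant at work: B^2 = 0 is unchanged by conjugation, hence its sign classifies the subgroup whatever basis B is written in.


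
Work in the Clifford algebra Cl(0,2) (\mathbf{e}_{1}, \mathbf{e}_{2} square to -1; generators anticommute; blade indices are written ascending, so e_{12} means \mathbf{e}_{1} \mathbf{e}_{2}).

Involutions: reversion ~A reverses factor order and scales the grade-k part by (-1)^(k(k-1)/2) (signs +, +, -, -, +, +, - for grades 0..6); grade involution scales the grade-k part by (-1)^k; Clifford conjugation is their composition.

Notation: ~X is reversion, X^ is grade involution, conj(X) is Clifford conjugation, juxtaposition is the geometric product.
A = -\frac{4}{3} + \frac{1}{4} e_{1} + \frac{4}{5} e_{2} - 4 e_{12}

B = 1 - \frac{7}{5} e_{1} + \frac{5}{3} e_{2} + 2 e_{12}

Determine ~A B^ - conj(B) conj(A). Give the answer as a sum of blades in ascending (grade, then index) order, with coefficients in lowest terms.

first term: -\frac{167}{20} + \frac{133}{20} e_{1} + \frac{731}{90} e_{2} - \frac{61}{300} e_{12}
second term: \frac{341}{60} - \frac{623}{60} e_{1} - \frac{331}{90} e_{2} + \frac{513}{100} e_{12}
Answer: -\frac{421}{30} + \frac{511}{30} e_{1} + \frac{59}{5} e_{2} - \frac{16}{3} e_{12}


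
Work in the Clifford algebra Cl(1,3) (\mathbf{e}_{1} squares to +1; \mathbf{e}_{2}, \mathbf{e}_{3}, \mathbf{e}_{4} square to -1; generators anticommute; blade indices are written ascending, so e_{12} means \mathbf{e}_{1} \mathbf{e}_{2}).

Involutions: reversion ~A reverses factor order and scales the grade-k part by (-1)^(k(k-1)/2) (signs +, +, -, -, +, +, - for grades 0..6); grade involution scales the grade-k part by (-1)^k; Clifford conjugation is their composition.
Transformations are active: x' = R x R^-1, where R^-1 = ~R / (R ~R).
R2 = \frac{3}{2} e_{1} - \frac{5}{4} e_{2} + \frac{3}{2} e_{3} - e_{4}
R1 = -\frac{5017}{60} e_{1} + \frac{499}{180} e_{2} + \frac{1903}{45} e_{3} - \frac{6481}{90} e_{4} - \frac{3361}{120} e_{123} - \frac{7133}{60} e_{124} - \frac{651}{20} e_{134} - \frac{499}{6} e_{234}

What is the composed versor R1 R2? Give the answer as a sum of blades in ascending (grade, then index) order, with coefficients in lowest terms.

Distribute over the terms of R2 (each basis-blade product reordered to ascending indices, repeated generators contracted through their squares):
R1 (\frac{3}{2} e_{1}) = -\frac{5017}{40} - \frac{499}{120} e_{12} - \frac{1903}{30} e_{13} + \frac{6481}{60} e_{14} - \frac{3361}{80} e_{23} - \frac{7133}{40} e_{24} - \frac{1953}{40} e_{34} + \frac{499}{4} e_{1234}
R1 (-\frac{5}{4} e_{2}) = \frac{499}{144} + \frac{5017}{48} e_{12} + \frac{3361}{96} e_{13} + \frac{7133}{48} e_{14} + \frac{1903}{36} e_{23} - \frac{6481}{72} e_{24} - \frac{2495}{24} e_{34} + \frac{651}{16} e_{1234}
R1 (\frac{3}{2} e_{3}) = -\frac{1903}{30} + \frac{3361}{80} e_{12} - \frac{5017}{40} e_{13} - \frac{1953}{40} e_{14} + \frac{499}{120} e_{23} - \frac{499}{4} e_{24} + \frac{6481}{60} e_{34} + \frac{7133}{40} e_{1234}
R1 (-e_{4}) = -\frac{6481}{90} - \frac{7133}{60} e_{12} - \frac{651}{20} e_{13} + \frac{5017}{60} e_{14} - \frac{499}{6} e_{23} - \frac{499}{180} e_{24} - \frac{1903}{45} e_{34} + \frac{3361}{120} e_{1234}
Summing the partial products and collecting blades:
Answer: -\frac{61777}{240} + \frac{2819}{120} e_{12} - \frac{89471}{480} e_{13} + \frac{23313}{80} e_{14} - \frac{9815}{144} e_{23} - \frac{14251}{36} e_{24} - \frac{1567}{18} e_{34} + \frac{17845}{48} e_{1234}


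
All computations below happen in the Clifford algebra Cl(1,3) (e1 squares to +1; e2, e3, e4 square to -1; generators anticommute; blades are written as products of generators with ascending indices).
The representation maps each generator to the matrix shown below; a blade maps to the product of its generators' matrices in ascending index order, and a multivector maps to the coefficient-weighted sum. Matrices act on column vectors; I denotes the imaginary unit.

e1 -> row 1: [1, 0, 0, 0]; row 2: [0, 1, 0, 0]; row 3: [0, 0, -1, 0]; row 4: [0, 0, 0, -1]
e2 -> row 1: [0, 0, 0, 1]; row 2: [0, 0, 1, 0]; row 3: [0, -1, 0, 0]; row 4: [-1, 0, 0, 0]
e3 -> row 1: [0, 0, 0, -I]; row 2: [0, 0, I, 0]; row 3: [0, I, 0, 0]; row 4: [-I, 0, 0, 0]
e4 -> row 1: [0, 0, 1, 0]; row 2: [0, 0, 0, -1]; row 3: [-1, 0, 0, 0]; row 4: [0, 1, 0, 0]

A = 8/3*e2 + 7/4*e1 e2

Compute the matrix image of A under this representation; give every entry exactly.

Bivector images (products of the table entries): rho(e1 e2) = rho(e1)rho(e2) = row 1: [0, 0, 0, 1]; row 2: [0, 0, 1, 0]; row 3: [0, 1, 0, 0]; row 4: [1, 0, 0, 0].
M = (8/3)*rho(e2) + (7/4)*rho(e1 e2), summed entrywise:
Answer: row 1: [0, 0, 0, 53/12]; row 2: [0, 0, 53/12, 0]; row 3: [0, -11/12, 0, 0]; row 4: [-11/12, 0, 0, 0]


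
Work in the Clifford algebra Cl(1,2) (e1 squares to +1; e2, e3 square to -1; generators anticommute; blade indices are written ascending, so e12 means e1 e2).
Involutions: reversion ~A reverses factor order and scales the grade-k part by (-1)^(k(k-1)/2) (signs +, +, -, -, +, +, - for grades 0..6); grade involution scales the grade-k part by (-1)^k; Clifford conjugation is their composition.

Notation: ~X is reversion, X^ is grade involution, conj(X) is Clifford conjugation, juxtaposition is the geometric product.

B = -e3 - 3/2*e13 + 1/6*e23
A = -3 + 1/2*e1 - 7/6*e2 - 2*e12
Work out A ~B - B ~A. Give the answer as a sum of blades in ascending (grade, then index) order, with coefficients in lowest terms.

first term: 32/9*e3 - 16/3*e13 + 14/3*e23 + 11/3*e123
second term: 32/9*e3 + 16/3*e13 - 14/3*e23 - 11/3*e123
Answer: -32/3*e13 + 28/3*e23 + 22/3*e123


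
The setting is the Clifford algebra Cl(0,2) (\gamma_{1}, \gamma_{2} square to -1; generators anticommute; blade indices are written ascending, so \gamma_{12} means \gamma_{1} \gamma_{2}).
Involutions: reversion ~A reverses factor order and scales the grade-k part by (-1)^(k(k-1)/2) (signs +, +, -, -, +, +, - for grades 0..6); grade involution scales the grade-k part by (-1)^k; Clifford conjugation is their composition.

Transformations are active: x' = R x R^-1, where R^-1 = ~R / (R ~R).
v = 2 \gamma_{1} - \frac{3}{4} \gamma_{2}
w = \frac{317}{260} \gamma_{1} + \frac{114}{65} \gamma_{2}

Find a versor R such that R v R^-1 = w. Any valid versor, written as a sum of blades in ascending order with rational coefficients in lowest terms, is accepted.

The midline construction: v and w both square to -\frac{73}{16}, so reflecting in their sum \frac{837}{260} \gamma_{1} + \frac{261}{260} \gamma_{2} exchanges them.
Answer: \frac{837}{260} \gamma_{1} + \frac{261}{260} \gamma_{2}


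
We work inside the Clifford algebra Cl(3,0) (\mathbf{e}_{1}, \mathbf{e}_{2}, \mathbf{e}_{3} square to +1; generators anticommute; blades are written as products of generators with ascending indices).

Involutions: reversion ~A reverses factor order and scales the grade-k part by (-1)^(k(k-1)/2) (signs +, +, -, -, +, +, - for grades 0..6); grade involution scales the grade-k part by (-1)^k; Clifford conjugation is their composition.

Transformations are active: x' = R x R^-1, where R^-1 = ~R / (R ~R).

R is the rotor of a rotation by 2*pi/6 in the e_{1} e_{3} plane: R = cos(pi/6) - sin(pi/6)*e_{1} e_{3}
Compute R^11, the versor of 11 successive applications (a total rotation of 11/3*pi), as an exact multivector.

Because a rotor carries half the rotation angle, composing 11 copies of this e_{1} e_{3}-plane rotor multiplies the phase: 11*(pi/6) = \frac{11 \pi}{6}, hence R^11 = cos(\frac{11 \pi}{6}) - sin(\frac{11 \pi}{6})*e_{1} e_{3}.
cos(\frac{11 \pi}{6}) = \frac{\sqrt{3}}{2} and sin(\frac{11 \pi}{6}) = - \frac{1}{2}, so R^11 = \frac{\sqrt{3}}{2} + \frac{1}{2} e_{1} e_{3}. The net rotation is 5/3*pi (after discarding 1 full turn, each of which contributes a factor -1 to the rotor); the rotor keeps the half-angle phase exactly.
Answer: \frac{\sqrt{3}}{2} + \frac{1}{2} e_{1} e_{3}


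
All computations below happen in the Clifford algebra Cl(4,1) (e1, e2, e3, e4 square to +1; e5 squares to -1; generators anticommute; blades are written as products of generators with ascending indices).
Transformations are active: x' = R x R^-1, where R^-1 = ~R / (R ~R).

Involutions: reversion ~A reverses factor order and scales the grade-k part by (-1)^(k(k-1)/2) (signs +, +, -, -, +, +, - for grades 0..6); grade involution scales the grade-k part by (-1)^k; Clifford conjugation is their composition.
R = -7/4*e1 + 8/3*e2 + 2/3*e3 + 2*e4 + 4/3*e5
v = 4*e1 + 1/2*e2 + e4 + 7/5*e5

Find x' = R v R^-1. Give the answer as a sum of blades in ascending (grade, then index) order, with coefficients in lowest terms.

~R = -7/4*e1 + 8/3*e2 + 2/3*e3 + 2*e4 + 4/3*e5, and R ~R = 1849/144, so R^-1 = ~R / (1849/144).
R v = -83/15 - 277/24*e1 e2 - 8/3*e1 e3 - 39/4*e1 e4 - 467/60*e1 e5 - 1/3*e2 e3 + 5/3*e2 e4 + 46/15*e2 e5 + 2/3*e3 e4 + 14/15*e3 e5 + 22/15*e4 e5
Answer: -23036/9245*e1 - 51741/18490*e2 - 5312/9245*e3 - 25181/9245*e4 - 23567/9245*e5


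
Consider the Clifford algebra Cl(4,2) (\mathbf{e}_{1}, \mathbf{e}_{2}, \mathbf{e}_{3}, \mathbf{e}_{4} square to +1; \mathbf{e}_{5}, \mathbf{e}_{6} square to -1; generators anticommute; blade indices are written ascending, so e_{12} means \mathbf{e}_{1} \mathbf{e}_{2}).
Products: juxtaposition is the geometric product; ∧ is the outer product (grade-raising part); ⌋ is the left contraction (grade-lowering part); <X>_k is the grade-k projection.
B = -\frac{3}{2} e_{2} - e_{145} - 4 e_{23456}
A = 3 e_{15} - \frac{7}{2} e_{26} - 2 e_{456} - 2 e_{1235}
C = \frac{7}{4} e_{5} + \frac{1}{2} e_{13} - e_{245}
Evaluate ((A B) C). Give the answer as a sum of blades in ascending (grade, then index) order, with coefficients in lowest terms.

step 1: 3 e_{4} - \frac{21}{4} e_{6} - 2 e_{16} - 8 e_{23} + \frac{9}{2} e_{125} + 3 e_{135} - 8 e_{146} - 2 e_{234} - 14 e_{345} - 3 e_{2456} - 12 e_{12346} + \frac{7}{2} e_{12456}
step 2: -\frac{3}{2} e_{5} - 3 e_{6} - \frac{95}{8} e_{12} - \frac{21}{4} e_{13} + \frac{9}{2} e_{14} + \frac{7}{2} e_{16} - 14 e_{23} + 3 e_{25} + \frac{49}{2} e_{34} + 2 e_{35} - e_{36} + \frac{21}{4} e_{45} + \frac{147}{16} e_{56} - e_{124} + \frac{3}{2} e_{134} - \frac{21}{8} e_{136} + 7 e_{145} + \frac{7}{2} e_{156} - \frac{65}{4} e_{235} - \frac{45}{4} e_{246} - 8 e_{345} - 4 e_{346} - 3 e_{1234} + \frac{49}{8} e_{1246} + 8 e_{1256} - 12 e_{1356} + 14 e_{1456} - \frac{7}{2} e_{2345} - \frac{21}{4} e_{2456} - 2 e_{12456} - \frac{7}{4} e_{23456} + \frac{45}{2} e_{123456}
Answer: -\frac{3}{2} e_{5} - 3 e_{6} - \frac{95}{8} e_{12} - \frac{21}{4} e_{13} + \frac{9}{2} e_{14} + \frac{7}{2} e_{16} - 14 e_{23} + 3 e_{25} + \frac{49}{2} e_{34} + 2 e_{35} - e_{36} + \frac{21}{4} e_{45} + \frac{147}{16} e_{56} - e_{124} + \frac{3}{2} e_{134} - \frac{21}{8} e_{136} + 7 e_{145} + \frac{7}{2} e_{156} - \frac{65}{4} e_{235} - \frac{45}{4} e_{246} - 8 e_{345} - 4 e_{346} - 3 e_{1234} + \frac{49}{8} e_{1246} + 8 e_{1256} - 12 e_{1356} + 14 e_{1456} - \frac{7}{2} e_{2345} - \frac{21}{4} e_{2456} - 2 e_{12456} - \frac{7}{4} e_{23456} + \frac{45}{2} e_{123456}


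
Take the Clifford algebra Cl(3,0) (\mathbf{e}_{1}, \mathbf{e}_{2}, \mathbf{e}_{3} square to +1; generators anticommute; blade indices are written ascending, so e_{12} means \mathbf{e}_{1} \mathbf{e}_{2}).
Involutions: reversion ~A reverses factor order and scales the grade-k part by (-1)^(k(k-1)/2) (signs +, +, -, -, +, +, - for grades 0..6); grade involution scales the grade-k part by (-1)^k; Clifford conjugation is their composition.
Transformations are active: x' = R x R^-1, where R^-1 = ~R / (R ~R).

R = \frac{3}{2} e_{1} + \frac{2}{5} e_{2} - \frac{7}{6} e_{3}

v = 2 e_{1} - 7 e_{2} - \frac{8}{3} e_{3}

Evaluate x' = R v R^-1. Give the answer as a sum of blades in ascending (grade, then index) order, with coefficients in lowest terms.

~R = \frac{3}{2} e_{1} + \frac{2}{5} e_{2} - \frac{7}{6} e_{3}, and R ~R = \frac{1697}{450}, so R^-1 = ~R / (\frac{1697}{450}).
R v = \frac{149}{45} - \frac{113}{10} e_{12} - \frac{5}{3} e_{13} - \frac{277}{30} e_{23}
Answer: \frac{1076}{1697} e_{1} + \frac{13071}{1697} e_{2} + \frac{3146}{5091} e_{3}


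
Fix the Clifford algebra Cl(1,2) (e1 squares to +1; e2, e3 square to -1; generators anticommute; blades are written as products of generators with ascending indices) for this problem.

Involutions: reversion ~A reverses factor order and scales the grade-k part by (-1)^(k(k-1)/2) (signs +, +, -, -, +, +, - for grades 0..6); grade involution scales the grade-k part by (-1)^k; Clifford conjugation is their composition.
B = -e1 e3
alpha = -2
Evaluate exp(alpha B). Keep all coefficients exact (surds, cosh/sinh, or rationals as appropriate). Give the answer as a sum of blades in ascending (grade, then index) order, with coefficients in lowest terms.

B^2 = (-1)^2*(e1 e3)^2 = 1*(+1) = 1 (a basis 2-blade squares to minus the product of its generators' squares).
B^2 = 1 — B^2 > 0, so the exponential closes hyperbolically: l = 1, alpha*l = -2, so exp(alpha B) = cosh(-2) + (sinh(-2)/1)*B = cosh(2) + (-sinh(2))*B.
Answer: cosh(2) + sinh(2)*e1 e3


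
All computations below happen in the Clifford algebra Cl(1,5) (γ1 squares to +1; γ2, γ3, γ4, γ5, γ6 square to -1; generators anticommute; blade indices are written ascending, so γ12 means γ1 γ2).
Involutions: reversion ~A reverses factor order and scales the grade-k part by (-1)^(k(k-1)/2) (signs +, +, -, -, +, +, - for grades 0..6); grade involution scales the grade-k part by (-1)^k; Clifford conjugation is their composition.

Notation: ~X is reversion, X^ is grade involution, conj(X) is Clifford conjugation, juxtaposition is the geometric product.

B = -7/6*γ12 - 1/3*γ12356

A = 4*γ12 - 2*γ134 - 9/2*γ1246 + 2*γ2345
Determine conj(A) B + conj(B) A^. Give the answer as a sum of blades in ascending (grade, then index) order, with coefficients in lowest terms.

first term: 14/3 + 21/4*γ46 - 2/3*γ146 + 7/3*γ234 + 3/2*γ345 + 4/3*γ356 - 7/3*γ1345 + 2/3*γ2456
second term: 14/3 - 21/4*γ46 - 2/3*γ146 - 7/3*γ234 + 3/2*γ345 + 4/3*γ356 - 7/3*γ1345 - 2/3*γ2456
Answer: 28/3 - 4/3*γ146 + 3*γ345 + 8/3*γ356 - 14/3*γ1345


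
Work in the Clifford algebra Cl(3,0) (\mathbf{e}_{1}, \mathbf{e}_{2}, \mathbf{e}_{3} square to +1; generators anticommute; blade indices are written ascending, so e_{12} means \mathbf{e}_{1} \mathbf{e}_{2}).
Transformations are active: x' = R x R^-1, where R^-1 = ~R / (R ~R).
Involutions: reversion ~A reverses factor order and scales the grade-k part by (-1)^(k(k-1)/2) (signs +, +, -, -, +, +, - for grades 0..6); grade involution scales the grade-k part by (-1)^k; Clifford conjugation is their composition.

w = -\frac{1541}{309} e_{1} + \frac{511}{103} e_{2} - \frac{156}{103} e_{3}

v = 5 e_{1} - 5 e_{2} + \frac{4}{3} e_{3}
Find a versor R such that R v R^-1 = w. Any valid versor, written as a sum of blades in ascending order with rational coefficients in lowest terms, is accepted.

Key observation: q(v) = q(w) = \frac{466}{9} (sandwiches preserve the norm), so R = v + w = \frac{4}{309} e_{1} - \frac{4}{103} e_{2} - \frac{56}{309} e_{3} works whenever it is invertible — the component of v along it is kept and (v - w)/2 reverses, sending v to w.
Answer: \frac{4}{309} e_{1} - \frac{4}{103} e_{2} - \frac{56}{309} e_{3}


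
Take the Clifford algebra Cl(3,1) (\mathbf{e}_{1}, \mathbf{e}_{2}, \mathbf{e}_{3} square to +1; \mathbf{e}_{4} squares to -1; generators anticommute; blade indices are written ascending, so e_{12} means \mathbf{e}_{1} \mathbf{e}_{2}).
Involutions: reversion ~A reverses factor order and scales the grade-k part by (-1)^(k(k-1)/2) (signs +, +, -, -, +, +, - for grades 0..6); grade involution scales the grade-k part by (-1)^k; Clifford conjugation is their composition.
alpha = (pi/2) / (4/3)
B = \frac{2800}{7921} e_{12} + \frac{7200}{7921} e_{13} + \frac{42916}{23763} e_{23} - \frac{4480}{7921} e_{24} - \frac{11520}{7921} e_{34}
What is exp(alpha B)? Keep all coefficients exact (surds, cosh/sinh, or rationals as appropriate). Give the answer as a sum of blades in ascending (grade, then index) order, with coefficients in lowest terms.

B^2 term by term: the squares give (\frac{2800}{7921})^2*(e_{12})^2 + (\frac{7200}{7921})^2*(e_{13})^2 + (\frac{42916}{23763})^2*(e_{23})^2 + (-\frac{4480}{7921})^2*(e_{24})^2 + (-\frac{11520}{7921})^2*(e_{34})^2 = \frac{7840000}{62742241}*(-1) + \frac{51840000}{62742241}*(-1) + \frac{1841783056}{564680169}*(-1) + \frac{20070400}{62742241}*(+1) + \frac{132710400}{62742241}*(+1) = -\frac{16}{9} (each basis 2-blade squares to minus the product of its generators' squares); cross terms between blades sharing an index anticommute and cancel; the commuting (index-disjoint) pairs give grade-4 terms 2*c*c'*(blade product), which cancel blade by blade — e_{1234}: -\frac{64512000}{62742241} + \frac{64512000}{62742241} = 0 — confirming B is simple. So B^2 = -\frac{16}{9}.
B^2 = -\frac{16}{9} — the series telescopes trigonometrically here: l = \frac{4}{3}, alpha*l = \frac{\pi}{2}, so exp(alpha B) = cos(\frac{\pi}{2}) + (sin(\frac{\pi}{2})/(\frac{4}{3}))*B = 0 + (\frac{3}{4})*B.
Answer: \frac{2100}{7921} e_{12} + \frac{5400}{7921} e_{13} + \frac{10729}{7921} e_{23} - \frac{3360}{7921} e_{24} - \frac{8640}{7921} e_{34}


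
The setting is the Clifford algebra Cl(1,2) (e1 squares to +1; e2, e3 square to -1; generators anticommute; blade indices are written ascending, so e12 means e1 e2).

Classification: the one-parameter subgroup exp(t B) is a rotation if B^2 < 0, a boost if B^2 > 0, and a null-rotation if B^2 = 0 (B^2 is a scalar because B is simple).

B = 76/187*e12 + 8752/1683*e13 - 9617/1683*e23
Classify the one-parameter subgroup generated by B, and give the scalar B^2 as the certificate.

B^2 term by term: the squares give (76/187)^2*(e12)^2 + (8752/1683)^2*(e13)^2 + (-9617/1683)^2*(e23)^2 = 5776/34969*(+1) + 76597504/2832489*(+1) + 92486689/2832489*(-1) = -49/9 (each basis 2-blade squares to minus the product of its generators' squares); cross terms between blades sharing an index anticommute and cancel. So B^2 = -49/9.
Answer: rotation, certificate B^2 = -49/9. The scalar -49/9 is the complete invariant here: its sign names the subgroup type.


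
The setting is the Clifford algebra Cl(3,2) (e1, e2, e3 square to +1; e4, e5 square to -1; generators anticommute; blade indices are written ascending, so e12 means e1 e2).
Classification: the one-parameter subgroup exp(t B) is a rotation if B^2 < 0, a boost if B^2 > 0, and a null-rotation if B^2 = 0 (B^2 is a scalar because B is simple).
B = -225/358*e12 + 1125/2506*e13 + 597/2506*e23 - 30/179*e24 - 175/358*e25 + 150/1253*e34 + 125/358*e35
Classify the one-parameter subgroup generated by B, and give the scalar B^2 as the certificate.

B^2 term by term: the squares give (-225/358)^2*(e12)^2 + (1125/2506)^2*(e13)^2 + (597/2506)^2*(e23)^2 + (-30/179)^2*(e24)^2 + (-175/358)^2*(e25)^2 + (150/1253)^2*(e34)^2 + (125/358)^2*(e35)^2 = 50625/128164*(-1) + 1265625/6280036*(-1) + 356409/6280036*(-1) + 900/32041*(+1) + 30625/128164*(+1) + 22500/1570009*(+1) + 15625/128164*(+1) = -1/4 (each basis 2-blade squares to minus the product of its generators' squares); cross terms between blades sharing an index anticommute and cancel; the commuting (index-disjoint) pairs give grade-4 terms 2*c*c'*(blade product), which cancel blade by blade — e1234: -33750/224287 + 33750/224287 = 0; e1235: -28125/64082 + 28125/64082 = 0; e2345: 3750/32041 - 3750/32041 = 0 — confirming B is simple. So B^2 = -1/4.
Answer: rotation, certificate B^2 = -1/4. The class reads off the invariant scalar -1/4 directly.


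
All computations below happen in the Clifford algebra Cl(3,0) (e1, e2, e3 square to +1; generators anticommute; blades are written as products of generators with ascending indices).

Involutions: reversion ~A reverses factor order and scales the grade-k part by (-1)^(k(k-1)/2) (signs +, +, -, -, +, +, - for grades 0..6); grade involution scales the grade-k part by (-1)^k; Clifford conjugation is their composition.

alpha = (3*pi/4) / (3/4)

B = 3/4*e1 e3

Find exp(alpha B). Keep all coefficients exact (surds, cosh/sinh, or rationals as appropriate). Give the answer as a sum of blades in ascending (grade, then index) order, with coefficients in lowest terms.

B^2 = (3/4)^2*(e1 e3)^2 = 9/16*(-1) = -9/16 (a basis 2-blade squares to minus the product of its generators' squares).
B^2 = -9/16 — a negative square means the series sums to a rotation: l = 3/4, alpha*l = 3*pi/4, so exp(alpha B) = cos(3*pi/4) + (sin(3*pi/4)/(3/4))*B = -sqrt(2)/2 + (2*sqrt(2)/3)*B.
Answer: -sqrt(2)/2 + sqrt(2)/2*e1 e3


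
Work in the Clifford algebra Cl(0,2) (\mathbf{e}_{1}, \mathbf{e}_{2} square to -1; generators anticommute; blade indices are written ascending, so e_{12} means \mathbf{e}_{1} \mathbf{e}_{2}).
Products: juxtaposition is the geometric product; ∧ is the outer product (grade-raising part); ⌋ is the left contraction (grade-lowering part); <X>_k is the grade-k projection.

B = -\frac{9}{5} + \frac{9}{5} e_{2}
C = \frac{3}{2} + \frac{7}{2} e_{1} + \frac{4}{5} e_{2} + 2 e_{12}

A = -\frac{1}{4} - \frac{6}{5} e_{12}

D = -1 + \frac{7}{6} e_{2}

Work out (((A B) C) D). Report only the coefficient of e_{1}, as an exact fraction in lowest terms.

step 1: \frac{9}{20} + \frac{54}{25} e_{1} - \frac{9}{20} e_{2} + \frac{54}{25} e_{12}
step 2: -\frac{2169}{200} + \frac{2187}{1000} e_{1} + \frac{117}{40} e_{2} + \frac{7443}{1000} e_{12}
step 3: \frac{2973}{400} - \frac{21741}{2000} e_{1} - \frac{6231}{400} e_{2} - \frac{9783}{2000} e_{12}
Answer: -\frac{21741}{2000}


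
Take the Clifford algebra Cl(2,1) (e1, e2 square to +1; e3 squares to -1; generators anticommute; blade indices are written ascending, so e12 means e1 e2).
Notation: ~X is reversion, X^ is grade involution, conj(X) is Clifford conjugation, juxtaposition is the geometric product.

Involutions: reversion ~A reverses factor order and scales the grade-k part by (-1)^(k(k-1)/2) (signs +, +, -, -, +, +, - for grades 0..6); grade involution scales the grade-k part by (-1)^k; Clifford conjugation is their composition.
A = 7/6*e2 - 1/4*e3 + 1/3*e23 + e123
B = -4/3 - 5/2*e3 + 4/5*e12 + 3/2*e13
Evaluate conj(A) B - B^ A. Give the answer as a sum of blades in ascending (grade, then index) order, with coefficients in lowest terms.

first term: 5/8 + 157/120*e1 - 7/9*e2 - 17/15*e3 + 3*e12 + 4/15*e13 + 121/36*e23 + 37/60*e123
second term: 5/8 + 157/120*e1 - 20/9*e2 - 7/15*e3 - 2*e12 + 4/15*e13 - 121/36*e23 - 197/60*e123
Answer: 13/9*e2 - 2/3*e3 + 5*e12 + 121/18*e23 + 39/10*e123


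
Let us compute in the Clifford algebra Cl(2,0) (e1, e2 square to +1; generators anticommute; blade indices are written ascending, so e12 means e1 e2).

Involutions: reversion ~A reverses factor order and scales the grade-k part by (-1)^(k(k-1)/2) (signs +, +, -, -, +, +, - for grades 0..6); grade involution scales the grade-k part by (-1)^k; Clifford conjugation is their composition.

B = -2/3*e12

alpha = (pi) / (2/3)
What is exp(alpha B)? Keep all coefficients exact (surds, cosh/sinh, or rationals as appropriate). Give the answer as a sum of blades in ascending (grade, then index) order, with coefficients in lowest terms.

B^2 = (-2/3)^2*(e12)^2 = 4/9*(-1) = -4/9 (a basis 2-blade squares to minus the product of its generators' squares).
B^2 = -4/9 — B^2 < 0, so the exponential closes trigonometrically: l = 2/3, alpha*l = pi, so exp(alpha B) = cos(pi) + (sin(pi)/(2/3))*B = -1 + (0)*B.
Answer: -1


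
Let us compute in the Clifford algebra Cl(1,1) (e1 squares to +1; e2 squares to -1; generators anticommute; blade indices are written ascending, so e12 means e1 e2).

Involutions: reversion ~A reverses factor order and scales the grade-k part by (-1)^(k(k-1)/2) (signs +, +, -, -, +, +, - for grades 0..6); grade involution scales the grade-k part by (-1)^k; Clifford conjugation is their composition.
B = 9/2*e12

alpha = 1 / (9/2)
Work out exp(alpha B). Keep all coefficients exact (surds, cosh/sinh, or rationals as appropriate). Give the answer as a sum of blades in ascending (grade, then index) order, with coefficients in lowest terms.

B^2 = (9/2)^2*(e12)^2 = 81/4*(+1) = 81/4 (a basis 2-blade squares to minus the product of its generators' squares).
B^2 = 81/4 — since the square is positive, the closed form is hyperbolic: l = 9/2, alpha*l = 1, so exp(alpha B) = cosh(1) + (sinh(1)/(9/2))*B = cosh(1) + (2*sinh(1)/9)*B.
Answer: cosh(1) + sinh(1)*e12


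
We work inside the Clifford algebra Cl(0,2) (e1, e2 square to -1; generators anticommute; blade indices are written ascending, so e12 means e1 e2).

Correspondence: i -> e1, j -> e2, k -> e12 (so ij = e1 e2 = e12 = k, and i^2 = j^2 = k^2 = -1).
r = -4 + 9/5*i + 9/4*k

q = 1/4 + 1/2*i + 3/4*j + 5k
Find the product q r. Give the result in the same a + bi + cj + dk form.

In blades: q = 1/4 + 1/2*e1 + 3/4*e2 + 5*e12, r = -4 + 9/5*e1 + 9/4*e12.
Distribute q over r term by term (generator squares from the signature, products reordered to ascending indices): (1/4)*r = -1 + 9/20*e1 + 9/16*e12; (1/2*e1)*r = -9/10 - 2*e1 - 9/8*e2; (3/4*e2)*r = 27/16*e1 - 3*e2 - 27/20*e12; (5*e12)*r = -45/4 + 9*e2 - 20*e12.
Sum: -263/20 + 11/80*e1 + 39/8*e2 - 1663/80*e12; translating back through the correspondence:
Answer: -263/20 + 11/80*i + 39/8*j - 1663/80*k


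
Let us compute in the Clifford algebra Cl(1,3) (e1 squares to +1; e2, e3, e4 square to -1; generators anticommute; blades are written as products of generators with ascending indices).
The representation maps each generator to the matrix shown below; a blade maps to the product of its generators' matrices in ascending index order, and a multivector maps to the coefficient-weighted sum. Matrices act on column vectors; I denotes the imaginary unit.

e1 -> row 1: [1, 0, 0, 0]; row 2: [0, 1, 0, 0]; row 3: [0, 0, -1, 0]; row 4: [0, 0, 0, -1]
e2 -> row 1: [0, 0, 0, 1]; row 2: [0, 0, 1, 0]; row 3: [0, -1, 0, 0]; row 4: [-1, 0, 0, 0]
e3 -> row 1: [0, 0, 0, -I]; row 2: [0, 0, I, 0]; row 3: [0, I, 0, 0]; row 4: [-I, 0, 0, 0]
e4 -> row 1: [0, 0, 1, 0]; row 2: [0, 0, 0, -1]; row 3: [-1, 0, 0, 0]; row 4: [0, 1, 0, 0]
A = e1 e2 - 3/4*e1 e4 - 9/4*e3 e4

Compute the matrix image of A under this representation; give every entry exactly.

Bivector images (products of the table entries): rho(e1 e2) = rho(e1)rho(e2) = row 1: [0, 0, 0, 1]; row 2: [0, 0, 1, 0]; row 3: [0, 1, 0, 0]; row 4: [1, 0, 0, 0]; rho(e1 e4) = rho(e1)rho(e4) = row 1: [0, 0, 1, 0]; row 2: [0, 0, 0, -1]; row 3: [1, 0, 0, 0]; row 4: [0, -1, 0, 0]; rho(e3 e4) = rho(e3)rho(e4) = row 1: [0, -I, 0, 0]; row 2: [-I, 0, 0, 0]; row 3: [0, 0, 0, -I]; row 4: [0, 0, -I, 0].
M = (1)*rho(e1 e2) + (-3/4)*rho(e1 e4) + (-9/4)*rho(e3 e4), summed entrywise:
Answer: row 1: [0, 9*I/4, -3/4, 1]; row 2: [9*I/4, 0, 1, 3/4]; row 3: [-3/4, 1, 0, 9*I/4]; row 4: [1, 3/4, 9*I/4, 0]


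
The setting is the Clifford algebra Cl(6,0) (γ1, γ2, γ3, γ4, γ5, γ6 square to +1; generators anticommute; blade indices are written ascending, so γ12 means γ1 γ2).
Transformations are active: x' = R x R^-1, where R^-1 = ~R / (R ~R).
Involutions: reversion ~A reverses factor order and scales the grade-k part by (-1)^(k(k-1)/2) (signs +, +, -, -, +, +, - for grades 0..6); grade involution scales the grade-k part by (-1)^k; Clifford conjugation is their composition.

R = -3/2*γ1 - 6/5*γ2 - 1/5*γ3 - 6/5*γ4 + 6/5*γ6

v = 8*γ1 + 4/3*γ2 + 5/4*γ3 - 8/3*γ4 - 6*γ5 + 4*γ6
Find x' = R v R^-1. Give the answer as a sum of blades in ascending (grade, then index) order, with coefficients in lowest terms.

~R = -3/2*γ1 - 6/5*γ2 - 1/5*γ3 - 6/5*γ4 + 6/5*γ6, and R ~R = 661/100, so R^-1 = ~R / (661/100).
R v = -117/20 + 38/5*γ12 - 11/40*γ13 + 68/5*γ14 + 9*γ15 - 78/5*γ16 - 37/30*γ23 + 24/5*γ24 + 36/5*γ25 - 32/5*γ26 + 61/30*γ34 + 6/5*γ35 - 23/10*γ36 + 36/5*γ45 - 8/5*γ46 + 36/5*γ56
Answer: -3533/661*γ1 + 1568/1983*γ2 - 2369/2644*γ3 + 9500/1983*γ4 + 6*γ5 - 4048/661*γ6


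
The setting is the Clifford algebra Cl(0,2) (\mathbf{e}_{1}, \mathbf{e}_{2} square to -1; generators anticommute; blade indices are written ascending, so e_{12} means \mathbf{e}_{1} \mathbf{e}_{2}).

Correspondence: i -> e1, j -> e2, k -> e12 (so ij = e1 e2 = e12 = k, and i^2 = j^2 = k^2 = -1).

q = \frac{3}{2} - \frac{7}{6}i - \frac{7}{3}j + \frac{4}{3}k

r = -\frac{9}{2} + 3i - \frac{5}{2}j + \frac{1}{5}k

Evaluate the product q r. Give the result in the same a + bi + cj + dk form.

In blades: q = \frac{3}{2} - \frac{7}{6} e_{1} - \frac{7}{3} e_{2} + \frac{4}{3} e_{12}, r = -\frac{9}{2} + 3 e_{1} - \frac{5}{2} e_{2} + \frac{1}{5} e_{12}.
Distribute q over r term by term (generator squares from the signature, products reordered to ascending indices): (\frac{3}{2})*r = -\frac{27}{4} + \frac{9}{2} e_{1} - \frac{15}{4} e_{2} + \frac{3}{10} e_{12}; (-\frac{7}{6} e_{1})*r = \frac{7}{2} + \frac{21}{4} e_{1} + \frac{7}{30} e_{2} + \frac{35}{12} e_{12}; (-\frac{7}{3} e_{2})*r = -\frac{35}{6} - \frac{7}{15} e_{1} + \frac{21}{2} e_{2} + 7 e_{12}; (\frac{4}{3} e_{12})*r = -\frac{4}{15} + \frac{10}{3} e_{1} + 4 e_{2} - 6 e_{12}.
Sum: -\frac{187}{20} + \frac{757}{60} e_{1} + \frac{659}{60} e_{2} + \frac{253}{60} e_{12}; translating back through the correspondence:
Answer: -\frac{187}{20} + \frac{757}{60}i + \frac{659}{60}j + \frac{253}{60}k


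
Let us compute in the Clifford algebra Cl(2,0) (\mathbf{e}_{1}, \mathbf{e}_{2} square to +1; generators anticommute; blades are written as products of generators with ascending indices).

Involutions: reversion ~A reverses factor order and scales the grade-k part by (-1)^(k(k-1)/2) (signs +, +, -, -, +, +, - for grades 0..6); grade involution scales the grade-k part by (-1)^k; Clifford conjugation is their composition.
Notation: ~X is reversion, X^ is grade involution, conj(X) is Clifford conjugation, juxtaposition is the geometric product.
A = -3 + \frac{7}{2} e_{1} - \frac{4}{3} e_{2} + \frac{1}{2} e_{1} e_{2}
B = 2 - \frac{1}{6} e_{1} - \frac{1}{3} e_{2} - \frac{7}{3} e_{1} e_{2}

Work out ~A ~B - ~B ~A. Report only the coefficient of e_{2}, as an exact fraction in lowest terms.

first term: -\frac{179}{36} + \frac{97}{9} e_{1} + \frac{77}{12} e_{2} - \frac{169}{18} e_{1} e_{2}
second term: -\frac{179}{36} + \frac{38}{9} e_{1} - \frac{39}{4} e_{2} - \frac{119}{18} e_{1} e_{2}
Answer: \frac{97}{6}


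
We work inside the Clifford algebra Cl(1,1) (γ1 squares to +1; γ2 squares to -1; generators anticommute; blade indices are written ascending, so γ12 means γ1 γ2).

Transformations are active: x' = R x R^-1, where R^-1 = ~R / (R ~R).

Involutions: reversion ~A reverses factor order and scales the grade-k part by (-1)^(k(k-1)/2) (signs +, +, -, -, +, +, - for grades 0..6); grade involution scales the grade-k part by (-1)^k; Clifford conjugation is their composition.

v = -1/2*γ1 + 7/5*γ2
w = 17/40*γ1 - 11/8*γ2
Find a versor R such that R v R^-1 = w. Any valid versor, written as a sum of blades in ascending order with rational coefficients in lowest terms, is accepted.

Equal squares first: v^2 = w^2 = -171/100. Then v + w = -3/40*γ1 + 1/40*γ2 is a versor taking v to w, provided it is invertible.
Answer: -3/40*γ1 + 1/40*γ2


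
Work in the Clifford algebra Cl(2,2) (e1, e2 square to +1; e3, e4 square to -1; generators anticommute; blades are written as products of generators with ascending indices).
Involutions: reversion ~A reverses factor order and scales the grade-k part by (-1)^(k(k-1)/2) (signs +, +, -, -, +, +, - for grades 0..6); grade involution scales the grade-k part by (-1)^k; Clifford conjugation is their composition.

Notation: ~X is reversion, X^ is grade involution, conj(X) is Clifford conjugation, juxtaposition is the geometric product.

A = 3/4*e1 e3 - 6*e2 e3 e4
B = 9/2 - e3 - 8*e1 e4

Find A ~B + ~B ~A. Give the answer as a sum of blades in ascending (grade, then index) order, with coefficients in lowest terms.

first term: 3/4*e1 + 27/8*e1 e3 + 6*e2 e4 - 6*e3 e4 - 48*e1 e2 e3 - 27*e2 e3 e4
second term: 3/4*e1 - 27/8*e1 e3 - 6*e2 e4 - 6*e3 e4 - 48*e1 e2 e3 + 27*e2 e3 e4
Answer: 3/2*e1 - 12*e3 e4 - 96*e1 e2 e3
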